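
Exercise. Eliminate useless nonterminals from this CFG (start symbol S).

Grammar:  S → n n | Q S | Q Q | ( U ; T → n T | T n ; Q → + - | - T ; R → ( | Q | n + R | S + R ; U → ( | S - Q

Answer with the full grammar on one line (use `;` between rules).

Generating nonterminals: {Q, R, S, U}.
Reachable from S after that: {Q, S, U}.
Removed useless symbols: {R, T} and every production mentioning them.

S → n n | Q S | Q Q | ( U; Q → + -; U → ( | S - Q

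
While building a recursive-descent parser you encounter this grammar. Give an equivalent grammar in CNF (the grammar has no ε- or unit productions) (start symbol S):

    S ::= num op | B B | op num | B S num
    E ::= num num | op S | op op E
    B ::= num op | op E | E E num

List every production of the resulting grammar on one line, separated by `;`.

Introduce a nonterminal for each terminal appearing in a rule of length ≥ 2: X1 → num, X2 → op.
Binarize each right-hand side of length ≥ 3 by chaining fresh nonterminals (Y1, Y2, …): affected rules were S → B S X1; E → X2 X2 E; B → E E X1.

S ::= X1 X2 | B B | X2 X1 | B Y1; E ::= X1 X1 | X2 S | X2 Y2; B ::= X1 X2 | X2 E | E Y3; X1 ::= num; X2 ::= op; Y1 ::= S X1; Y2 ::= X2 E; Y3 ::= E X1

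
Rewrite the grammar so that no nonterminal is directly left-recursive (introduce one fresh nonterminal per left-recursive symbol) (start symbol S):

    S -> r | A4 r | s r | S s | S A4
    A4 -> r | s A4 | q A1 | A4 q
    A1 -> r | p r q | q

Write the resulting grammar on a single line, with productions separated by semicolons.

Left recursion appears on S, A4.
For S: α = {s, A4}, β = {r, A4 r, s r}. Rewrite as S → β S' and S' → α S' | ε.
For A4: α = {q}, β = {r, s A4, q A1}. Rewrite as A4 → β A4' and A4' → α A4' | ε.

S -> r S' | A4 r S' | s r S'; A4 -> r A4' | s A4 A4' | q A1 A4'; A1 -> r | p r q | q; S' -> s S' | A4 S' | ε; A4' -> q A4' | ε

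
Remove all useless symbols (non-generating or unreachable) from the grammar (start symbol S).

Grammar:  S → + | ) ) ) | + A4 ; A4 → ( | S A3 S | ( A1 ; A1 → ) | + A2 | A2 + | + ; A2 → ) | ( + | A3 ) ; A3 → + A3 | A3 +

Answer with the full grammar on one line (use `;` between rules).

S → + | ) ) ) | + A4; A4 → ( | ( A1; A1 → ) | + A2 | A2 + | +; A2 → ) | ( +

Generating nonterminals: {A1, A2, A4, S}.
Reachable from S after that: {A1, A2, A4, S}.
Removed useless symbols: {A3} and every production mentioning them.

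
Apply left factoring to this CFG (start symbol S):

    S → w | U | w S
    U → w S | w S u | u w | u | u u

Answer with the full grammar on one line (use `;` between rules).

S → U | w S'; U → u U' | w S U''; S' → ε | S; U' → w | ε | u; U'' → ε | u

S has alternatives sharing prefix 'w': factor to S → w S' with S' → ε | S.
U has alternatives sharing prefix 'u': factor to U → u U' with U' → w | ε | u.
U has alternatives sharing prefix 'w S': factor to U → w S U'' with U'' → ε | u.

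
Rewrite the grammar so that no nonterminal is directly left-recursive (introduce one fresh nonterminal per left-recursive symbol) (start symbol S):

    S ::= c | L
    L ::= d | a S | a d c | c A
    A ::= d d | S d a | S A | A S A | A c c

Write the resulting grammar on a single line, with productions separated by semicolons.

Directly left-recursive nonterminal: A.
For A: α = {S A, c c}, β = {d d, S d a, S A}. Rewrite as A → β A' and A' → α A' | ε.

S ::= c | L; L ::= d | a S | a d c | c A; A ::= d d A' | S d a A' | S A A'; A' ::= S A A' | c c A' | epsilon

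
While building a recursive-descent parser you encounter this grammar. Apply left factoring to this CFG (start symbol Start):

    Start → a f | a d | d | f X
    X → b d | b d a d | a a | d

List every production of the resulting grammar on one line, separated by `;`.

Start has alternatives sharing prefix 'a': factor to Start → a Start1 with Start1 → f | d.
X has alternatives sharing prefix 'b d': factor to X → b d X1 with X1 → ε | a d.

Start → d | f X | a Start1; X → a a | d | b d X1; Start1 → f | d; X1 → ε | a d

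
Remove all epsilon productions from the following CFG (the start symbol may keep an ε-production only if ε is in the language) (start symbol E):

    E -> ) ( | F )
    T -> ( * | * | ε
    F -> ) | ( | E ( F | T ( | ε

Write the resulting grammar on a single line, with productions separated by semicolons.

The nullable symbols are {F, T}.
ε ∉ L(G), so no ε-production is kept.
Add the nullable-subset variants: E → F ) gives F ) | ). F → E ( F gives E ( F | E (.

E -> ) ( | F ) | ); T -> ( * | *; F -> ) | ( | E ( F | E ( | T (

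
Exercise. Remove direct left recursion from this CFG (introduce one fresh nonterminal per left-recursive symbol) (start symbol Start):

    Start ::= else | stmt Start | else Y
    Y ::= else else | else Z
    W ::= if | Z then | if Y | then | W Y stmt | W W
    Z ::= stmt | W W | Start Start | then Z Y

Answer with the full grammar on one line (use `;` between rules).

W is directly left-recursive.
For W: α = {Y stmt, W}, β = {if, Z then, if Y, then}. Rewrite as W → β W1 and W1 → α W1 | ε.

Start ::= else | stmt Start | else Y; Y ::= else else | else Z; W ::= if W1 | Z then W1 | if Y W1 | then W1; Z ::= stmt | W W | Start Start | then Z Y; W1 ::= Y stmt W1 | W W1 | ε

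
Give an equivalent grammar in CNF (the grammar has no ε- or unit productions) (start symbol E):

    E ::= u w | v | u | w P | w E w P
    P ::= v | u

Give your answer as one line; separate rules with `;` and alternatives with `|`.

E ::= X1 X2 | v | u | X2 P | X2 Y1; P ::= v | u; X1 ::= u; X2 ::= w; Y1 ::= E Y2; Y2 ::= X2 P

Introduce a nonterminal for each terminal appearing in a rule of length ≥ 2: X1 → u, X2 → w.
Binarize each right-hand side of length ≥ 3 by chaining fresh nonterminals (Y1, Y2, …): affected rules were E → X2 E X2 P.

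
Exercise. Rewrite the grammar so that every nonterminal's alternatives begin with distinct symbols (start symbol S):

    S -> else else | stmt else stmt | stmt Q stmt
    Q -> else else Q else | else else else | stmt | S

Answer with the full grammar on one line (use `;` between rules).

S -> else else | stmt S'; Q -> stmt | S | else else Q'; S' -> else stmt | Q stmt; Q' -> Q else | else

S has alternatives sharing prefix 'stmt': factor to S → stmt S' with S' → else stmt | Q stmt.
Q has alternatives sharing prefix 'else else': factor to Q → else else Q' with Q' → Q else | else.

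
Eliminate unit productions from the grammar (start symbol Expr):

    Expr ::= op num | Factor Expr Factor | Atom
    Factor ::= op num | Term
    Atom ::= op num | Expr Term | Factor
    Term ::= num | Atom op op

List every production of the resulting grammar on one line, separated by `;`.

Expr ::= num | Atom op op | op num | Expr Term | Factor Expr Factor; Factor ::= num | Atom op op | op num; Atom ::= num | Atom op op | op num | Expr Term; Term ::= num | Atom op op

Unit pairs: Atom ⇒* {Factor, Term}; Expr ⇒* {Atom, Factor, Term}; Factor ⇒* {Term}.
Replace each nonterminal's rules with the union of the non-unit rules of every nonterminal it unit-derives.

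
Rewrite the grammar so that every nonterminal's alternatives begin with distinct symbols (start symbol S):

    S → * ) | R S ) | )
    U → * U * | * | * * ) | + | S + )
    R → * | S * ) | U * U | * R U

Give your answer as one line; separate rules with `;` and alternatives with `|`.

S → * ) | R S ) | ); U → + | S + ) | * U'; R → S * ) | U * U | * R'; U' → U * | ε | * ); R' → ε | R U

U has alternatives sharing prefix '*': factor to U → * U' with U' → U * | ε | * ).
R has alternatives sharing prefix '*': factor to R → * R' with R' → ε | R U.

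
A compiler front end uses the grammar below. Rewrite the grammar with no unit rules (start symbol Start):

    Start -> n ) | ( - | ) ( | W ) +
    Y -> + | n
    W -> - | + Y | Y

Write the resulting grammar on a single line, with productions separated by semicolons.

Start -> n ) | ( - | ) ( | W ) +; Y -> + | n; W -> + | n | - | + Y

Unit pairs: W ⇒* {Y}.
For each unit pair (A, B), copy every non-unit production of B to A, then drop all unit productions.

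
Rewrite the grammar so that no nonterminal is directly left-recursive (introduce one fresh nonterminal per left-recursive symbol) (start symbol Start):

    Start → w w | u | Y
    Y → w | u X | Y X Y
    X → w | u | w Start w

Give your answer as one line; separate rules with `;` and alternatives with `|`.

Start → w w | u | Y; Y → w Y1 | u X Y1; X → w | u | w Start w; Y1 → X Y Y1 | ε

Left recursion appears on Y.
For Y: α = {X Y}, β = {w, u X}. Rewrite as Y → β Y1 and Y1 → α Y1 | ε.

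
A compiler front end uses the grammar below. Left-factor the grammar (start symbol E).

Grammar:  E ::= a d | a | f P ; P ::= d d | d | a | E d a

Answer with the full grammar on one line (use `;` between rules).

E ::= f P | a E'; P ::= a | E d a | d P'; E' ::= d | ε; P' ::= d | ε

E has alternatives sharing prefix 'a': factor to E → a E' with E' → d | ε.
P has alternatives sharing prefix 'd': factor to P → d P' with P' → d | ε.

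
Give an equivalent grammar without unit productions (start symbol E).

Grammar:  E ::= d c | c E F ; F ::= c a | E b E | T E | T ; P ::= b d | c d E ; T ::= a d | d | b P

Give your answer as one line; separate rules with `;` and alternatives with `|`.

E ::= d c | c E F; F ::= c a | E b E | T E | a d | d | b P; P ::= b d | c d E; T ::= a d | d | b P

Unit pairs: F ⇒* {T}.
For each unit pair (A, B), copy every non-unit production of B to A, then drop all unit productions.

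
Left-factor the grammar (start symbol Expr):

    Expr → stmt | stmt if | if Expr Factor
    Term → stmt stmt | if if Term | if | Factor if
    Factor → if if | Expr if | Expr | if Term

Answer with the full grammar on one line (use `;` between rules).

Expr → if Expr Factor | stmt Expr1; Term → stmt stmt | Factor if | if Term1; Factor → if Factor1 | Expr Factor2; Expr1 → ε | if; Term1 → if Term | ε; Factor1 → if | Term; Factor2 → if | ε

Expr has alternatives sharing prefix 'stmt': factor to Expr → stmt Expr1 with Expr1 → ε | if.
Term has alternatives sharing prefix 'if': factor to Term → if Term1 with Term1 → if Term | ε.
Factor has alternatives sharing prefix 'if': factor to Factor → if Factor1 with Factor1 → if | Term.
Factor has alternatives sharing prefix 'Expr': factor to Factor → Expr Factor2 with Factor2 → if | ε.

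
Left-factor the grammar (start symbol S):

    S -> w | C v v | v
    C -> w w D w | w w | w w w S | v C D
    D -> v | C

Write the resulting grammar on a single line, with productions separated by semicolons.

C has alternatives sharing prefix 'w w': factor to C → w w C' with C' → D w | ε | w S.

S -> w | C v v | v; C -> v C D | w w C'; D -> v | C; C' -> D w | eps | w S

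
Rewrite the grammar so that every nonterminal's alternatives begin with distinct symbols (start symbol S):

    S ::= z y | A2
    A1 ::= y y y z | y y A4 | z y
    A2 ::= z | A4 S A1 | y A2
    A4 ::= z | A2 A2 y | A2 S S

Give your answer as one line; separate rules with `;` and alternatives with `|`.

S ::= z y | A2; A1 ::= z y | y y A1'; A2 ::= z | A4 S A1 | y A2; A4 ::= z | A2 A4'; A1' ::= y z | A4; A4' ::= A2 y | S S

A1 has alternatives sharing prefix 'y y': factor to A1 → y y A1' with A1' → y z | A4.
A4 has alternatives sharing prefix 'A2': factor to A4 → A2 A4' with A4' → A2 y | S S.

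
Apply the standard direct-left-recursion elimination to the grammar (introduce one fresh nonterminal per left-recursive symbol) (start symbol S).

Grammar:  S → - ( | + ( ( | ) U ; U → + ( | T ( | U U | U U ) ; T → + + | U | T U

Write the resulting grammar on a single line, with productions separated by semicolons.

U, T are directly left-recursive.
For U: α = {U, U )}, β = {+ (, T (}. Rewrite as U → β U' and U' → α U' | ε.
For T: α = {U}, β = {+ +, U}. Rewrite as T → β T' and T' → α T' | ε.

S → - ( | + ( ( | ) U; U → + ( U' | T ( U'; T → + + T' | U T'; U' → U U' | U ) U' | ε; T' → U T' | ε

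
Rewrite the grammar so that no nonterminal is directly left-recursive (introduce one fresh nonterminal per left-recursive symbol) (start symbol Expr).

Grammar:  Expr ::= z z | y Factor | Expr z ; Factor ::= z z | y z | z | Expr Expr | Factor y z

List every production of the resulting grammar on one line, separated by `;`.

Expr ::= z z Expr1 | y Factor Expr1; Factor ::= z z Factor1 | y z Factor1 | z Factor1 | Expr Expr Factor1; Expr1 ::= z Expr1 | eps; Factor1 ::= y z Factor1 | eps

Left recursion appears on Expr, Factor.
For Expr: α = {z}, β = {z z, y Factor}. Rewrite as Expr → β Expr1 and Expr1 → α Expr1 | ε.
For Factor: α = {y z}, β = {z z, y z, z, Expr Expr}. Rewrite as Factor → β Factor1 and Factor1 → α Factor1 | ε.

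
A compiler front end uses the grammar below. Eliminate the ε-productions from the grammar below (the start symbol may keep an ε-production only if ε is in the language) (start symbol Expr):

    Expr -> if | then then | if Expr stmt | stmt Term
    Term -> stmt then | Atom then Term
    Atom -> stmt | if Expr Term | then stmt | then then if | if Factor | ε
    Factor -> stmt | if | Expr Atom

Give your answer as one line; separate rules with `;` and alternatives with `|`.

Expr -> if | then then | if Expr stmt | stmt Term; Term -> stmt then | Atom then Term | then Term; Atom -> stmt | if Expr Term | then stmt | then then if | if Factor; Factor -> stmt | if | Expr Atom | Expr

The nullable symbols are {Atom}.
ε ∉ L(G), so no ε-production is kept.
Add the nullable-subset variants: Term → Atom then Term gives Atom then Term | then Term. Factor → Expr Atom gives Expr Atom | Expr.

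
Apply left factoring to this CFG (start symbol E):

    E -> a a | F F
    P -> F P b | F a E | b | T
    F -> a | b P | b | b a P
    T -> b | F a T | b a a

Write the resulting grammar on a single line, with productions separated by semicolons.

P has alternatives sharing prefix 'F': factor to P → F P' with P' → P b | a E.
F has alternatives sharing prefix 'b': factor to F → b F' with F' → P | ε | a P.
T has alternatives sharing prefix 'b': factor to T → b T' with T' → ε | a a.

E -> a a | F F; P -> b | T | F P'; F -> a | b F'; T -> F a T | b T'; P' -> P b | a E; F' -> P | ε | a P; T' -> ε | a a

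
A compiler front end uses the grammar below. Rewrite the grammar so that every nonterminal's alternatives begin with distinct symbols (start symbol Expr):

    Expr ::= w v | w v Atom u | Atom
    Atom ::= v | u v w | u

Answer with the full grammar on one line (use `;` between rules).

Expr has alternatives sharing prefix 'w v': factor to Expr → w v Expr1 with Expr1 → ε | Atom u.
Atom has alternatives sharing prefix 'u': factor to Atom → u Atom1 with Atom1 → v w | ε.

Expr ::= Atom | w v Expr1; Atom ::= v | u Atom1; Expr1 ::= ε | Atom u; Atom1 ::= v w | ε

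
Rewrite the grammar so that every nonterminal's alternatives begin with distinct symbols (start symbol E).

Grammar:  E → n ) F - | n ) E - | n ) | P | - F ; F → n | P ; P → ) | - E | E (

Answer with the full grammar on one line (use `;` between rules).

E has alternatives sharing prefix 'n )': factor to E → n ) E' with E' → F - | E - | ε.

E → P | - F | n ) E'; F → n | P; P → ) | - E | E (; E' → F - | E - | ε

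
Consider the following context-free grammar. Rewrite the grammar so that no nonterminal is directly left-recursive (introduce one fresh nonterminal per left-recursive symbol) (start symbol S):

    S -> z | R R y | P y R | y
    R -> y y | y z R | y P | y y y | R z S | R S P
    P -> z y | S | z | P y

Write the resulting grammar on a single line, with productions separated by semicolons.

S -> z | R R y | P y R | y; R -> y y R' | y z R R' | y P R' | y y y R'; P -> z y P' | S P' | z P'; R' -> z S R' | S P R' | epsilon; P' -> y P' | epsilon

Directly left-recursive nonterminals: R, P.
For R: α = {z S, S P}, β = {y y, y z R, y P, y y y}. Rewrite as R → β R' and R' → α R' | ε.
For P: α = {y}, β = {z y, S, z}. Rewrite as P → β P' and P' → α P' | ε.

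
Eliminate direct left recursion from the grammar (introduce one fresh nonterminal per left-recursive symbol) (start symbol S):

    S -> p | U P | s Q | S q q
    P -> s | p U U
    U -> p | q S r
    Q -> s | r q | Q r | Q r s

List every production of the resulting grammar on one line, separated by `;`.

S -> p S' | U P S' | s Q S'; P -> s | p U U; U -> p | q S r; Q -> s Q' | r q Q'; S' -> q q S' | ε; Q' -> r Q' | r s Q' | ε

Directly left-recursive nonterminals: S, Q.
For S: α = {q q}, β = {p, U P, s Q}. Rewrite as S → β S' and S' → α S' | ε.
For Q: α = {r, r s}, β = {s, r q}. Rewrite as Q → β Q' and Q' → α Q' | ε.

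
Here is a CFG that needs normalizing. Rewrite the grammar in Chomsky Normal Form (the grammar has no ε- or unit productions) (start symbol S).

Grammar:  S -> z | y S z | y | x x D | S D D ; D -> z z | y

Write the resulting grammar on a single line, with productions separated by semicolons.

Introduce a nonterminal for each terminal appearing in a rule of length ≥ 2: X1 → y, X2 → z, X3 → x.
Binarize each right-hand side of length ≥ 3 by chaining fresh nonterminals (Y1, Y2, …): affected rules were S → X1 S X2; S → X3 X3 D; S → S D D.

S -> z | X1 Y1 | y | X3 Y2 | S Y3; D -> X2 X2 | y; X1 -> y; X2 -> z; X3 -> x; Y1 -> S X2; Y2 -> X3 D; Y3 -> D D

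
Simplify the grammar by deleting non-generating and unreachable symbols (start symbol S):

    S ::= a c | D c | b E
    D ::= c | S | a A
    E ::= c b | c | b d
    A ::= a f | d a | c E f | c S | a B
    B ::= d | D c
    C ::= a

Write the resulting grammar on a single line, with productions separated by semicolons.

Generating nonterminals: {A, B, C, D, E, S}.
Reachable from S after that: {A, B, D, E, S}.
Removed useless symbols: {C} and every production mentioning them.

S ::= a c | D c | b E; D ::= c | S | a A; E ::= c b | c | b d; A ::= a f | d a | c E f | c S | a B; B ::= d | D c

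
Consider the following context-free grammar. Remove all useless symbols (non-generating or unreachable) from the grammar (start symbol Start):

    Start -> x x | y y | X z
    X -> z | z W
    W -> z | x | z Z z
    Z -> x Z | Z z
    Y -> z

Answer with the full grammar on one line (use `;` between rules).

Start -> x x | y y | X z; X -> z | z W; W -> z | x

Generating nonterminals: {Start, W, X, Y}.
Reachable from Start after that: {Start, W, X}.
Removed useless symbols: {Y, Z} and every production mentioning them.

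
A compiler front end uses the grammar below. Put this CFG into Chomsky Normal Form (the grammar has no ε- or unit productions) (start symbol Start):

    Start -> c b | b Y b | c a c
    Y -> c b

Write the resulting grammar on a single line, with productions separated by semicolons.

Introduce a nonterminal for each terminal appearing in a rule of length ≥ 2: X1 → c, X2 → b, X3 → a.
Binarize each right-hand side of length ≥ 3 by chaining fresh nonterminals (Y1, Y2, …): affected rules were Start → X2 Y X2; Start → X1 X3 X1.

Start -> X1 X2 | X2 Y1 | X1 Y2; Y -> X1 X2; X1 -> c; X2 -> b; X3 -> a; Y1 -> Y X2; Y2 -> X3 X1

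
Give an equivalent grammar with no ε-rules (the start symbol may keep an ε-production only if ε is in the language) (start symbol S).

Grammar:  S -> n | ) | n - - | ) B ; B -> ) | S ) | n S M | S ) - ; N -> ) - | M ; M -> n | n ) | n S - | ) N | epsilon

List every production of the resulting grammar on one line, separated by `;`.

Nullable nonterminals: {M, N}.
ε ∉ L(G), so no ε-production is kept.
For each production, add variants omitting each subset of nullable occurrences: B → n S M gives n S M | n S. M → ) N gives ) N | ).

S -> n | ) | n - - | ) B; B -> ) | S ) | n S M | n S | S ) -; N -> ) - | M; M -> n | n ) | n S - | ) N | )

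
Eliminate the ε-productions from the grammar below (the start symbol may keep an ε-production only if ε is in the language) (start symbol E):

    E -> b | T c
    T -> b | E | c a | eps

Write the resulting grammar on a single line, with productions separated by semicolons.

Nullable set = {T}.
ε ∉ L(G), so no ε-production is kept.
For each production, add variants omitting each subset of nullable occurrences: E → T c gives T c | c.

E -> b | T c | c; T -> b | E | c a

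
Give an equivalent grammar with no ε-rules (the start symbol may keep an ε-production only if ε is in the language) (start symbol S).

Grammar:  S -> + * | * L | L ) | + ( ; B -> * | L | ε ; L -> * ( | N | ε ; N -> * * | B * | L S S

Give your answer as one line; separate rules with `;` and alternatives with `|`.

Nullable set = {B, L}.
ε ∉ L(G), so no ε-production is kept.
Expand every rule over subsets of its nullable positions: S → * L gives * L | *. S → L ) gives L ) | ). N → B * gives B * | *. N → L S S gives L S S | S S.

S -> + * | * L | * | L ) | ) | + (; B -> * | L; L -> * ( | N; N -> * * | B * | * | L S S | S S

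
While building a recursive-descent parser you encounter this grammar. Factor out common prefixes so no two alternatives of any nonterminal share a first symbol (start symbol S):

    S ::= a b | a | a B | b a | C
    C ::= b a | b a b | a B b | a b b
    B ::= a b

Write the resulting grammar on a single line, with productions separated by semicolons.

S ::= b a | C | a S'; C ::= b a C' | a C''; B ::= a b; S' ::= b | ε | B; C' ::= ε | b; C'' ::= B b | b b

S has alternatives sharing prefix 'a': factor to S → a S' with S' → b | ε | B.
C has alternatives sharing prefix 'b a': factor to C → b a C' with C' → ε | b.
C has alternatives sharing prefix 'a': factor to C → a C'' with C'' → B b | b b.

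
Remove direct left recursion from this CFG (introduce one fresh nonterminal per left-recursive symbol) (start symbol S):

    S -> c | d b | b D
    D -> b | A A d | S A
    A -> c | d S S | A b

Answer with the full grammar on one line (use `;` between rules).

S -> c | d b | b D; D -> b | A A d | S A; A -> c A' | d S S A'; A' -> b A' | ε

A is directly left-recursive.
For A: α = {b}, β = {c, d S S}. Rewrite as A → β A' and A' → α A' | ε.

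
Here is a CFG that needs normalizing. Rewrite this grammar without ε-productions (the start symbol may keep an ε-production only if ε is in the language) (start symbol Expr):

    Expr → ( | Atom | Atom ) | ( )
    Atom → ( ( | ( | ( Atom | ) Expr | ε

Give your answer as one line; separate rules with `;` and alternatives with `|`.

Expr → ( | Atom | Atom ) | ) | ( ) | ε; Atom → ( ( | ( | ( Atom | ) Expr | )

Nullable set = {Atom, Expr}.
ε ∈ L(G) since Expr is nullable, so keep Expr → ε.
For each production, add variants omitting each subset of nullable occurrences: Expr → Atom ) gives Atom ) | ). Atom → ) Expr gives ) Expr | ).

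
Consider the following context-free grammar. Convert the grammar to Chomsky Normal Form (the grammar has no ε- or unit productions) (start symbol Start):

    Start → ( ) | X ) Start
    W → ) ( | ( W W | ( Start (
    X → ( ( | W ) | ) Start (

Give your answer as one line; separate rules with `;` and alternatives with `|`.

Start → X1 X2 | X Y1; W → X2 X1 | X1 Y2 | X1 Y3; X → X1 X1 | W X2 | X2 Y4; X1 → (; X2 → ); Y1 → X2 Start; Y2 → W W; Y3 → Start X1; Y4 → Start X1

Introduce a nonterminal for each terminal appearing in a rule of length ≥ 2: X1 → (, X2 → ).
Binarize each right-hand side of length ≥ 3 by chaining fresh nonterminals (Y1, Y2, …): affected rules were Start → X X2 Start; W → X1 W W; W → X1 Start X1; X → X2 Start X1.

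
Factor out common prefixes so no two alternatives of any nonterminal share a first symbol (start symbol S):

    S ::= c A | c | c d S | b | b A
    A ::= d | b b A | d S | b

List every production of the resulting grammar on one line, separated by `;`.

S ::= c S' | b S''; A ::= d A' | b A''; S' ::= A | eps | d S; S'' ::= eps | A; A' ::= eps | S; A'' ::= b A | eps

S has alternatives sharing prefix 'c': factor to S → c S' with S' → A | ε | d S.
S has alternatives sharing prefix 'b': factor to S → b S'' with S'' → ε | A.
A has alternatives sharing prefix 'd': factor to A → d A' with A' → ε | S.
A has alternatives sharing prefix 'b': factor to A → b A'' with A'' → b A | ε.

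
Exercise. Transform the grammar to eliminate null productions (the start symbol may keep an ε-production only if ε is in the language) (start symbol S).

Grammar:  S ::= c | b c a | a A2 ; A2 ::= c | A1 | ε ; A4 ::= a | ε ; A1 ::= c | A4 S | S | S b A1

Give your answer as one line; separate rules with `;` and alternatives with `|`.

S ::= c | b c a | a A2 | a; A2 ::= c | A1; A4 ::= a; A1 ::= c | A4 S | S | S b A1

The nullable symbols are {A2, A4}.
ε ∉ L(G), so no ε-production is kept.
Expand every rule over subsets of its nullable positions: S → a A2 gives a A2 | a. A1 → A4 S gives A4 S | S.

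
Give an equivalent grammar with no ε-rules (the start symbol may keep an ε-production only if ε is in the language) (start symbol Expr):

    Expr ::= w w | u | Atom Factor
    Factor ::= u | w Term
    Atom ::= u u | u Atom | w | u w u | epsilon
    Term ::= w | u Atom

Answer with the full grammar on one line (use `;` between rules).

Expr ::= w w | u | Atom Factor | Factor; Factor ::= u | w Term; Atom ::= u u | u Atom | u | w | u w u; Term ::= w | u Atom | u

The nullable symbols are {Atom}.
ε ∉ L(G), so no ε-production is kept.
Add the nullable-subset variants: Expr → Atom Factor gives Atom Factor | Factor. Atom → u Atom gives u Atom | u. Term → u Atom gives u Atom | u.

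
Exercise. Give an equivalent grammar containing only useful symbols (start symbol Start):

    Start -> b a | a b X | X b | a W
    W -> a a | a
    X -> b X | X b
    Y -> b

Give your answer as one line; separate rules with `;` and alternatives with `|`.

Start -> b a | a W; W -> a a | a

Generating nonterminals: {Start, W, Y}.
Reachable from Start after that: {Start, W}.
Removed useless symbols: {X, Y} and every production mentioning them.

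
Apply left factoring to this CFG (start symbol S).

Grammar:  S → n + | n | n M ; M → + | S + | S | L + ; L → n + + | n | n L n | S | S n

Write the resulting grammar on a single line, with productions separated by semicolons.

S → n S'; M → + | L + | S M'; L → n L' | S L''; S' → + | ε | M; M' → + | ε; L' → + + | ε | L n; L'' → ε | n

S has alternatives sharing prefix 'n': factor to S → n S' with S' → + | ε | M.
M has alternatives sharing prefix 'S': factor to M → S M' with M' → + | ε.
L has alternatives sharing prefix 'n': factor to L → n L' with L' → + + | ε | L n.
L has alternatives sharing prefix 'S': factor to L → S L'' with L'' → ε | n.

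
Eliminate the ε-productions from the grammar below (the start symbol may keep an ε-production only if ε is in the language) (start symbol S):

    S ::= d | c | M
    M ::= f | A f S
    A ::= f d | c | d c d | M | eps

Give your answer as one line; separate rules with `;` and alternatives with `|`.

The nullable symbols are {A}.
ε ∉ L(G), so no ε-production is kept.
For each production, add variants omitting each subset of nullable occurrences: M → A f S gives A f S | f S.

S ::= d | c | M; M ::= f | A f S | f S; A ::= f d | c | d c d | M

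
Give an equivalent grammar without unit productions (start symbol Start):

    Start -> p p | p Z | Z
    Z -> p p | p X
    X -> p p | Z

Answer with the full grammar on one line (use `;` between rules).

Unit pairs: Start ⇒* {Z}; X ⇒* {Z}.
For each unit pair (A, B), copy every non-unit production of B to A, then drop all unit productions.

Start -> p p | p X | p Z; Z -> p p | p X; X -> p p | p X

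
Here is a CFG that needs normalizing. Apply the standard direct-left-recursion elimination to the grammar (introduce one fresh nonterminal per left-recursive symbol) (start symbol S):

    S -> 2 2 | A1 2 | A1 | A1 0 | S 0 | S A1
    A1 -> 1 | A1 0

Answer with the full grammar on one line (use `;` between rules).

Directly left-recursive nonterminals: S, A1.
For S: α = {0, A1}, β = {2 2, A1 2, A1, A1 0}. Rewrite as S → β S' and S' → α S' | ε.
For A1: α = {0}, β = {1}. Rewrite as A1 → β A1' and A1' → α A1' | ε.

S -> 2 2 S' | A1 2 S' | A1 S' | A1 0 S'; A1 -> 1 A1'; S' -> 0 S' | A1 S' | ε; A1' -> 0 A1' | ε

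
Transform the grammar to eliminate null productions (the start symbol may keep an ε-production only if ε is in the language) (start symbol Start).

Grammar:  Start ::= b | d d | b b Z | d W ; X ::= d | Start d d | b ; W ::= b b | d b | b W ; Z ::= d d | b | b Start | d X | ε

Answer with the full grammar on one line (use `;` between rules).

Nullable set = {Z}.
ε ∉ L(G), so no ε-production is kept.
Expand every rule over subsets of its nullable positions: Start → b b Z gives b b Z | b b.

Start ::= b | d d | b b Z | b b | d W; X ::= d | Start d d | b; W ::= b b | d b | b W; Z ::= d d | b | b Start | d X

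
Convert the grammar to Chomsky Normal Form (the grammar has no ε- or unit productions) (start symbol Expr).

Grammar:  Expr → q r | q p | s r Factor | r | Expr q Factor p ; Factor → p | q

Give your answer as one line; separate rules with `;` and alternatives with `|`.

Expr → X1 X2 | X1 X3 | X4 Y1 | r | Expr Y2; Factor → p | q; X1 → q; X2 → r; X3 → p; X4 → s; Y1 → X2 Factor; Y2 → X1 Y3; Y3 → Factor X3

Introduce a nonterminal for each terminal appearing in a rule of length ≥ 2: X1 → q, X2 → r, X3 → p, X4 → s.
Binarize each right-hand side of length ≥ 3 by chaining fresh nonterminals (Y1, Y2, …): affected rules were Expr → X4 X2 Factor; Expr → Expr X1 Factor X3.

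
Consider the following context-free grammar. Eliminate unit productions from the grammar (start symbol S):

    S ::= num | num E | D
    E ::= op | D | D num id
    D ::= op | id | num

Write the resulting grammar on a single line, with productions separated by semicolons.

S ::= op | id | num | num E; E ::= op | D num id | id | num; D ::= op | id | num

Unit pairs: E ⇒* {D}; S ⇒* {D}.
Replace each nonterminal's rules with the union of the non-unit rules of every nonterminal it unit-derives.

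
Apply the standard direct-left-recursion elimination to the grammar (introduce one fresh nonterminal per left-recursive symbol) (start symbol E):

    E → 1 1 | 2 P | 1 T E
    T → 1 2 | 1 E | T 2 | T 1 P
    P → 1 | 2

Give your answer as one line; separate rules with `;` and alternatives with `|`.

E → 1 1 | 2 P | 1 T E; T → 1 2 T' | 1 E T'; P → 1 | 2; T' → 2 T' | 1 P T' | ε

Directly left-recursive nonterminal: T.
For T: α = {2, 1 P}, β = {1 2, 1 E}. Rewrite as T → β T' and T' → α T' | ε.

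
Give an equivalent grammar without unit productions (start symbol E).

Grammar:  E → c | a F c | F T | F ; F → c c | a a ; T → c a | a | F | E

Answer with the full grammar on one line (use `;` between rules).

Unit pairs: E ⇒* {F}; T ⇒* {E, F}.
Replace each nonterminal's rules with the union of the non-unit rules of every nonterminal it unit-derives.

E → c | a F c | F T | c c | a a; F → c c | a a; T → c | a F c | F T | c c | a a | c a | a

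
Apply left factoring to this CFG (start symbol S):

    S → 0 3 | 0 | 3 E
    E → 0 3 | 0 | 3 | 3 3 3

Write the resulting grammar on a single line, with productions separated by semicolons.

S → 3 E | 0 S'; E → 0 E' | 3 E''; S' → 3 | eps; E' → 3 | eps; E'' → eps | 3 3

S has alternatives sharing prefix '0': factor to S → 0 S' with S' → 3 | ε.
E has alternatives sharing prefix '0': factor to E → 0 E' with E' → 3 | ε.
E has alternatives sharing prefix '3': factor to E → 3 E'' with E'' → ε | 3 3.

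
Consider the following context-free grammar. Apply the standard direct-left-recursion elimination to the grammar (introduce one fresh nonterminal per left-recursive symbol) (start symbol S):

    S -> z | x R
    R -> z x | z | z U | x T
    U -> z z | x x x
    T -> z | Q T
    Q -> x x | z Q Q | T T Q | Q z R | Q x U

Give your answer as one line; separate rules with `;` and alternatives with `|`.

S -> z | x R; R -> z x | z | z U | x T; U -> z z | x x x; T -> z | Q T; Q -> x x Q' | z Q Q Q' | T T Q Q'; Q' -> z R Q' | x U Q' | ε

Left recursion appears on Q.
For Q: α = {z R, x U}, β = {x x, z Q Q, T T Q}. Rewrite as Q → β Q' and Q' → α Q' | ε.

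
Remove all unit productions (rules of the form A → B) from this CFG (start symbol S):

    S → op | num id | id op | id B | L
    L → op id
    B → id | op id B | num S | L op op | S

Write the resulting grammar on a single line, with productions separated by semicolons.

S → op id | op | num id | id op | id B; L → op id; B → op id | id | op id B | num S | L op op | op | num id | id op | id B

Unit pairs: B ⇒* {L, S}; S ⇒* {L}.
For each unit pair (A, B), copy every non-unit production of B to A, then drop all unit productions.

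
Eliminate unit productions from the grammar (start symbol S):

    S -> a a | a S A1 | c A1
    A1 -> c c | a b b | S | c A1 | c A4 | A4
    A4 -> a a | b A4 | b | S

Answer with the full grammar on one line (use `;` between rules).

Unit pairs: A1 ⇒* {A4, S}; A4 ⇒* {S}.
Replace each nonterminal's rules with the union of the non-unit rules of every nonterminal it unit-derives.

S -> a a | a S A1 | c A1; A1 -> a a | b A4 | b | c c | a b b | c A1 | c A4 | a S A1; A4 -> a a | b A4 | b | a S A1 | c A1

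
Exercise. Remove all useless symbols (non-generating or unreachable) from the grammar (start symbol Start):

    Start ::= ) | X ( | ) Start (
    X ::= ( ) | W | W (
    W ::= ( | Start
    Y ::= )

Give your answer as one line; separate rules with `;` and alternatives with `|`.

Start ::= ) | X ( | ) Start (; X ::= ( ) | W | W (; W ::= ( | Start

Generating nonterminals: {Start, W, X, Y}.
Reachable from Start after that: {Start, W, X}.
Removed useless symbols: {Y} and every production mentioning them.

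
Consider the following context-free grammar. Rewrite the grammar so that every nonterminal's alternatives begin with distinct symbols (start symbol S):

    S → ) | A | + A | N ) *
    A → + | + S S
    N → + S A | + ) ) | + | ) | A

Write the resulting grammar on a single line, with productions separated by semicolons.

A has alternatives sharing prefix '+': factor to A → + A' with A' → ε | S S.
N has alternatives sharing prefix '+': factor to N → + N' with N' → S A | ) ) | ε.

S → ) | A | + A | N ) *; A → + A'; N → ) | A | + N'; A' → eps | S S; N' → S A | ) ) | eps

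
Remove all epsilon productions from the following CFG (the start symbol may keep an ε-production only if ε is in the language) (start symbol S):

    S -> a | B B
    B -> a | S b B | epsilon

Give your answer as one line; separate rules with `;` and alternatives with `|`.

Nullable nonterminals: {B, S}.
ε ∈ L(G) since S is nullable, so keep S → ε.
Expand every rule over subsets of its nullable positions: S → B B gives B B | B. B → S b B gives S b B | S b | b B | b.

S -> a | B B | B | epsilon; B -> a | S b B | S b | b B | b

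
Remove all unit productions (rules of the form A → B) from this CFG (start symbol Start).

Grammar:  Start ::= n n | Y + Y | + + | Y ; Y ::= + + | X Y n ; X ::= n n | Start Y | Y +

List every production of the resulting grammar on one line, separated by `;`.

Start ::= n n | Y + Y | + + | X Y n; Y ::= + + | X Y n; X ::= n n | Start Y | Y +

Unit pairs: Start ⇒* {Y}.
Replace each nonterminal's rules with the union of the non-unit rules of every nonterminal it unit-derives.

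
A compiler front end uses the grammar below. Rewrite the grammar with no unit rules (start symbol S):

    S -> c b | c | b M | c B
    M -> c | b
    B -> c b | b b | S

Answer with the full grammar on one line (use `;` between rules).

S -> c b | c | b M | c B; M -> c | b; B -> c b | b b | c | b M | c B

Unit pairs: B ⇒* {S}.
For each unit pair (A, B), copy every non-unit production of B to A, then drop all unit productions.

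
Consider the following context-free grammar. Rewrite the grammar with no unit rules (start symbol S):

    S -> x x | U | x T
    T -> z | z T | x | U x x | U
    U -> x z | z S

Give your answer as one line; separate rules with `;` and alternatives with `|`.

S -> x z | z S | x x | x T; T -> x z | z S | z | z T | x | U x x; U -> x z | z S

Unit pairs: S ⇒* {U}; T ⇒* {U}.
For every A with A ⇒* B via unit rules, add B's non-unit alternatives to A; then delete every rule of the form X → Y.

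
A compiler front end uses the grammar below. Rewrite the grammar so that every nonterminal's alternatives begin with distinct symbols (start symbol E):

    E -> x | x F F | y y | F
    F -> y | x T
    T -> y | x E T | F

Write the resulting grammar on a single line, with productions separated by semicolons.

E -> y y | F | x E'; F -> y | x T; T -> y | x E T | F; E' -> ε | F F

E has alternatives sharing prefix 'x': factor to E → x E' with E' → ε | F F.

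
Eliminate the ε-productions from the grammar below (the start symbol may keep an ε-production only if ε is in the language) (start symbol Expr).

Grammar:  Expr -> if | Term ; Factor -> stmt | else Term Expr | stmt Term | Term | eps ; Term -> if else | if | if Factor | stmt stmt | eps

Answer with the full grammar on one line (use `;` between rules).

Expr -> if | Term | ε; Factor -> stmt | else Term Expr | else Term | else Expr | else | stmt Term | Term; Term -> if else | if | if Factor | stmt stmt

The nullable symbols are {Expr, Factor, Term}.
ε ∈ L(G) since Expr is nullable, so keep Expr → ε.
Expand every rule over subsets of its nullable positions: Factor → else Term Expr gives else Term Expr | else Term | else Expr | else.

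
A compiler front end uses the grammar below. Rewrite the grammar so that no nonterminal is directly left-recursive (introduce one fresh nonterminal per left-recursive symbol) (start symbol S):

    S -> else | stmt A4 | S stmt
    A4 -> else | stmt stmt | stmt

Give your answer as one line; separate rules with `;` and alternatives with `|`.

Left recursion appears on S.
For S: α = {stmt}, β = {else, stmt A4}. Rewrite as S → β S' and S' → α S' | ε.

S -> else S' | stmt A4 S'; A4 -> else | stmt stmt | stmt; S' -> stmt S' | ε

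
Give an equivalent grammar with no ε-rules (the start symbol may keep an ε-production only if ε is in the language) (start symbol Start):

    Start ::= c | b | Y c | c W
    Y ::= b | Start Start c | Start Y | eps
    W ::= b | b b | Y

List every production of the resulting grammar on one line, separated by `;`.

Nullable nonterminals: {W, Y}.
ε ∉ L(G), so no ε-production is kept.
Expand every rule over subsets of its nullable positions: Y → Start Y gives Start Y | Start.

Start ::= c | b | Y c | c W; Y ::= b | Start Start c | Start Y | Start; W ::= b | b b | Y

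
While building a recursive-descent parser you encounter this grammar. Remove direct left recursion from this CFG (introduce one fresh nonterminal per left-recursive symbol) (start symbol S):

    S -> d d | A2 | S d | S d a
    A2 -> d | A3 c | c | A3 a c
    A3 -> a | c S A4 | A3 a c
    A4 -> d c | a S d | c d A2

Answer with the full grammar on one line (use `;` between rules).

Left recursion appears on S, A3.
For S: α = {d, d a}, β = {d d, A2}. Rewrite as S → β S' and S' → α S' | ε.
For A3: α = {a c}, β = {a, c S A4}. Rewrite as A3 → β A3' and A3' → α A3' | ε.

S -> d d S' | A2 S'; A2 -> d | A3 c | c | A3 a c; A3 -> a A3' | c S A4 A3'; A4 -> d c | a S d | c d A2; S' -> d S' | d a S' | ε; A3' -> a c A3' | ε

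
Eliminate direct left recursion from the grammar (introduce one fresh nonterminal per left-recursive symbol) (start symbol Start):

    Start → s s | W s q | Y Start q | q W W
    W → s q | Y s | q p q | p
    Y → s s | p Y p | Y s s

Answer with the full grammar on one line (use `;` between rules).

Start → s s | W s q | Y Start q | q W W; W → s q | Y s | q p q | p; Y → s s Y1 | p Y p Y1; Y1 → s s Y1 | ε

Left recursion appears on Y.
For Y: α = {s s}, β = {s s, p Y p}. Rewrite as Y → β Y1 and Y1 → α Y1 | ε.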